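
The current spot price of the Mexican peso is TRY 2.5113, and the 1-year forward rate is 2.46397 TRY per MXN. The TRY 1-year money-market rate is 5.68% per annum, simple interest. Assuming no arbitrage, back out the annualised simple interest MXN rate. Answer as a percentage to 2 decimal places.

T = 1 year.
CIP gives F = S · g_TRY/g_MXN, so g_TRY/g_MXN = 2.46397/2.5113 = 0.9811532.
The TRY side grows by 1 + 0.0568×1 = 1.056800.
Hence g_MXN = 1.0770999.
(1.0770999 − 1)/T = 0.077100, i.e. 7.71%.

7.71%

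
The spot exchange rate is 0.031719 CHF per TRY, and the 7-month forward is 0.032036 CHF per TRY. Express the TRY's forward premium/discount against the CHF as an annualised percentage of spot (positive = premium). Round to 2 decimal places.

+1.71%

T = 7/12 years.
TRY trades forward at +0.99940% vs spot over the period.
Per annum: 0.0099940 / (7/12) = 0.017133 = 1.71%.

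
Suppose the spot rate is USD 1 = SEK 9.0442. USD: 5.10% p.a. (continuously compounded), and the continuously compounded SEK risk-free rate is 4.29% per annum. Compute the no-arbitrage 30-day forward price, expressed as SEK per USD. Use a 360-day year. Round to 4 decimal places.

T = 30/360 years.
SEK growth factor: e^(0.0429×30/360) = 1.0035814.
USD growth factor: e^(0.0510×30/360) = 1.004259.
Forward (SEK per USD) = 9.0442 × 1.0035814 / 1.004259 = 9.038098.

9.0381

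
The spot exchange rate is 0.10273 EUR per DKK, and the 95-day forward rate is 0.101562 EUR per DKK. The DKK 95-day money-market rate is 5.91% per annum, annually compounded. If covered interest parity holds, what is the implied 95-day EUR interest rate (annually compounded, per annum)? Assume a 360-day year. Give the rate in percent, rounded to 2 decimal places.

T = 95/360 years.
By CIP, F/S equals the EUR-to-DKK growth ratio: 0.101562/0.10273 = 0.9886304.
DKK growth factor: (1 + 0.0591)^(95/360) = 1.0152677.
Hence g_EUR = 1.0037245.
r = 1.0037245^(360/95) − 1 = 0.014187 → 1.42%.

1.42%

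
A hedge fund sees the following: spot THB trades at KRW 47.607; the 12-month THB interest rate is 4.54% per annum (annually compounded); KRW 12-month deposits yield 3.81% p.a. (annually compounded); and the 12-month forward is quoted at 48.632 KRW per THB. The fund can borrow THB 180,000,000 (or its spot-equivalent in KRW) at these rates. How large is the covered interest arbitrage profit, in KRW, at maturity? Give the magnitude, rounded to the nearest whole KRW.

KRW 255,431,898

T = 1 year.
Invest the THB and cover forward: 180,000,000 × 1.045400 × 48.632 = KRW 9,151,180,704.00.
Convert at spot and invest in KRW: 180,000,000 × 47.607 × 1.038100 = KRW 8,895,748,806.00.
The quoted forward overvalues THB, so borrow KRW, buy THB at spot, deposit the THB at 4.54%, and sell the proceeds forward at 48.632.
Profit = 9,151,180,704.00 − 8,895,748,806.00 = KRW 255,431,898.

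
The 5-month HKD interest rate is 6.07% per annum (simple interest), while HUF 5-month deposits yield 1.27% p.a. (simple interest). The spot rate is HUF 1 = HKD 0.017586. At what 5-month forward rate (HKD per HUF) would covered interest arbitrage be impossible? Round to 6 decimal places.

0.017936

T = 5/12 years.
HKD growth factor: 1 + 0.0607×5/12 = 1.0252917.
HUF growth factor: 1 + 0.0127×5/12 = 1.0052917.
Forward (HKD per HUF) = 0.017586 × 1.0252917 / 1.0052917 = 0.01793587.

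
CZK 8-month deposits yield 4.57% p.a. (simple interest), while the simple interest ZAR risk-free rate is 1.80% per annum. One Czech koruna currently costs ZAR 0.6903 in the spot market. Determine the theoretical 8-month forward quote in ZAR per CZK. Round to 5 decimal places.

T = 8/12 years.
ZAR accumulates by 1 + 0.0180×8/12 = 1.012000.
CZK growth factor: 1 + 0.0457×8/12 = 1.0304667.
CIP: F = S · (grow ZAR)/(grow CZK) = 0.6903 × 1.012000/1.0304667 = 0.6779293 ZAR per CZK.

0.67793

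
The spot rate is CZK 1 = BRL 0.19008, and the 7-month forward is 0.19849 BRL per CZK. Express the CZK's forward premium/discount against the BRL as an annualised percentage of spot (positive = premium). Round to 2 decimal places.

+7.58%

T = 7/12 years.
Period premium: (0.19849 − 0.19008)/0.19008 = 0.0442445.
Per annum: 0.0442445 / (7/12) = 0.075848 = 7.58%.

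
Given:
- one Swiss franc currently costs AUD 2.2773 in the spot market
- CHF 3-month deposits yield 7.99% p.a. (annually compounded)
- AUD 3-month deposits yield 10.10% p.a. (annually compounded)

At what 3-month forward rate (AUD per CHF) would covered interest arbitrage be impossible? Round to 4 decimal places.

2.2883

T = 3/12 years.
AUD accumulates by (1 + 0.1010)^(3/12) = 1.0243464.
Growth of 1 CHF over T: (1 + 0.0799)^(3/12) = 1.0194029.
Forward (AUD per CHF) = 2.2773 × 1.0243464 / 1.0194029 = 2.288344.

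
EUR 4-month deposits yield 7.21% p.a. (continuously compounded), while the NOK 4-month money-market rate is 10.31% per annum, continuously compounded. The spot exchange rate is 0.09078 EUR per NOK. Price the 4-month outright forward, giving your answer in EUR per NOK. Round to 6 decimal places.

0.089847

T = 4/12 years.
Growth of 1 EUR over T: e^(0.0721×4/12) = 1.0243245.
NOK accumulates by e^(0.1031×4/12) = 1.034964.
CIP: F = S · (grow EUR)/(grow NOK) = 0.09078 × 1.0243245/1.034964 = 0.08984678 EUR per NOK.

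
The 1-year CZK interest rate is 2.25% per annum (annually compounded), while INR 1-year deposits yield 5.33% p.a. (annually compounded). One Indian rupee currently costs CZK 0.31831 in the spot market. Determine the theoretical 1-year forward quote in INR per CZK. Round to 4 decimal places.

T = 1 year.
CZK growth factor: (1 + 0.0225)^1 = 1.022500.
INR accumulates by (1 + 0.0533)^1 = 1.053300.
Forward (CZK per INR) = 0.31831 × 1.022500 / 1.053300 = 0.3090022.
Quoted the other way: 1/0.3090022 = 3.2362 INR per CZK.

3.2362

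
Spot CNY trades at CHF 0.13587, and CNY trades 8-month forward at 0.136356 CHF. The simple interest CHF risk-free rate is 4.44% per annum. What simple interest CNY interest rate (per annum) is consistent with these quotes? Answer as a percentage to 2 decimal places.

T = 8/12 years.
CIP gives F = S · g_CHF/g_CNY, so g_CHF/g_CNY = 0.136356/0.13587 = 1.0035769.
CHF growth factor: 1 + 0.0444×8/12 = 1.029600.
That pins the CNY growth at 1.0259303.
r = (1.0259303 − 1)/(8/12) = 0.038895 → 3.89%.

3.89%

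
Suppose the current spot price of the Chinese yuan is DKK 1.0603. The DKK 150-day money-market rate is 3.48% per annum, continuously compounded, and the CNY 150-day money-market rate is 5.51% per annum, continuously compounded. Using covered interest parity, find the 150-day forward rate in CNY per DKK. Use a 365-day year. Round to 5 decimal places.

0.95103

T = 150/365 years.
Growth of 1 DKK over T: e^(0.0348×150/365) = 1.0144041.
CNY growth factor: e^(0.0551×150/365) = 1.0229022.
Forward (DKK per CNY) = 1.0603 × 1.0144041 / 1.0229022 = 1.051491.
Invert for CNY per DKK: 1 / 1.051491 = 0.95103.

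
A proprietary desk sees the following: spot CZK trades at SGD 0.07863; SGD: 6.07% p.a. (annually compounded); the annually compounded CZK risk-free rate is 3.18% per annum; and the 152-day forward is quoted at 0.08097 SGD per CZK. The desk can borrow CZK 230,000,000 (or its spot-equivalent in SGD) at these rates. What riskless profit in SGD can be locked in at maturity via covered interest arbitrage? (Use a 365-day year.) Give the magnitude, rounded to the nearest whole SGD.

SGD 333,270

T = 152/365 years.
Route A — deposit CZK, sell forward: 230,000,000 × 1.0131218864 × 0.08097 = SGD 18,867,470.20.
Route B — convert at spot, deposit SGD: 230,000,000 × 0.07863 × 1.0248439161 = SGD 18,534,199.74.
The quoted forward overvalues CZK, so borrow SGD, buy CZK at spot, deposit the CZK at 3.18%, and sell the proceeds forward at 0.08097.
The gap between the two covered legs is SGD 333,270.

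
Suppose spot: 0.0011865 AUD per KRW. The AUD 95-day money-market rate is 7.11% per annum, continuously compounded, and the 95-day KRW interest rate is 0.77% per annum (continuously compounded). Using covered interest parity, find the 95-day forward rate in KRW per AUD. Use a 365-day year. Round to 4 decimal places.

T = 95/365 years.
Growth of 1 AUD over T: e^(0.0711×95/365) = 1.018677767.
KRW growth factor: e^(0.0077×95/365) = 1.002006119.
CIP: F = S · (grow AUD)/(grow KRW) = 0.0011865 × 1.018677767/1.002006119 = 0.00120624131 AUD per KRW.
Quoted the other way: 1/0.00120624131 = 829.0215 KRW per AUD.

829.0215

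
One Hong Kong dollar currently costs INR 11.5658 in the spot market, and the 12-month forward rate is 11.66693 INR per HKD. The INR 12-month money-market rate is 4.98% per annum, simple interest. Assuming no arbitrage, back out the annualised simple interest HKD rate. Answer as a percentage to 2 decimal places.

4.07%

T = 1 year.
By CIP, F/S equals the INR-to-HKD growth ratio: 11.66693/11.5658 = 1.0087439.
INR growth factor: 1 + 0.0498×1 = 1.049800.
That pins the HKD growth at 1.0407002.
r = (1.0407002 − 1)/1 = 0.040700 → 4.07%.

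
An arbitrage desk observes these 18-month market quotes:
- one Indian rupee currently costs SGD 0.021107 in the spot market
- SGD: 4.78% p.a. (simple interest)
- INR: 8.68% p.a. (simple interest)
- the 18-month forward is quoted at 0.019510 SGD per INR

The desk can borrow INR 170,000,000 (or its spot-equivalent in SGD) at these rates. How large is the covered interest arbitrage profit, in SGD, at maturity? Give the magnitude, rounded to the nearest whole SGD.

T = 18/12 years.
Invest the INR and cover forward: 170,000,000 × 1.130200 × 0.019510 = SGD 3,748,534.34.
Convert at spot and invest in SGD: 170,000,000 × 0.021107 × 1.071700 = SGD 3,845,463.22.
The quoted forward undervalues INR, so borrow INR, convert to SGD at spot, deposit the SGD at 4.78%, and buy INR forward at 0.019510 to cover the loan.
The gap between the two covered legs is SGD 96,929.

SGD 96,929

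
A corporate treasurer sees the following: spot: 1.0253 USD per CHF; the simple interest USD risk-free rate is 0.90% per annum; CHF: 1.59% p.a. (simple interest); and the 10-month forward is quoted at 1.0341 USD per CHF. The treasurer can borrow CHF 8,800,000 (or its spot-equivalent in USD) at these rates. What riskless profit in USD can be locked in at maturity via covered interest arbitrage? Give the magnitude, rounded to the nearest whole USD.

T = 10/12 years.
Invest the CHF and cover forward: 8,800,000 × 1.013250 × 1.0341 = USD 9,220,656.06.
Convert at spot and invest in USD: 8,800,000 × 1.0253 × 1.007500 = USD 9,090,309.80.
The quoted forward overvalues CHF, so borrow USD, buy CHF at spot, deposit the CHF at 1.59%, and sell the proceeds forward at 1.0341.
Arbitrage profit = |9,220,656.06 − 9,090,309.80| = USD 130,346.

USD 130,346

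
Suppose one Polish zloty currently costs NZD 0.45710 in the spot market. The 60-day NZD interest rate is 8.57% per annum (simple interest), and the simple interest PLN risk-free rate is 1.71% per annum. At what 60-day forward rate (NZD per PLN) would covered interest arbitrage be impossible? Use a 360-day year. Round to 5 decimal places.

T = 60/360 years.
NZD growth factor: 1 + 0.0857×60/360 = 1.0142833.
PLN accumulates by 1 + 0.0171×60/360 = 1.002850.
So F = 0.4571 × 1.0142833 / 1.002850 = 0.4623113 (NZD/PLN).

0.46231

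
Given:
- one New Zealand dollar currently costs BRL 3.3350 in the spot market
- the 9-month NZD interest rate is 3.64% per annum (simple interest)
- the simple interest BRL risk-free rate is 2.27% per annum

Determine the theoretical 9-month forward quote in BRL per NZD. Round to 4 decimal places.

3.3016

T = 9/12 years.
BRL accumulates by 1 + 0.0227×9/12 = 1.017025.
NZD growth factor: 1 + 0.0364×9/12 = 1.027300.
Forward (BRL per NZD) = 3.335 × 1.017025 / 1.027300 = 3.301644.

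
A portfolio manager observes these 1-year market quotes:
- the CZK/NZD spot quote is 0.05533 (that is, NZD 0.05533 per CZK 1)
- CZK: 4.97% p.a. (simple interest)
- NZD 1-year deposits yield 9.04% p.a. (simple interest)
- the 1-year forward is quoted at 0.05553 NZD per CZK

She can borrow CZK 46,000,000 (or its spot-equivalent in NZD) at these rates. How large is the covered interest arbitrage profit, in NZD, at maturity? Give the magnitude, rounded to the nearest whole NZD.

NZD 93,932

T = 1 year.
Invest the CZK and cover forward: 46,000,000 × 1.049700 × 0.05553 = NZD 2,681,332.69.
Convert at spot and invest in NZD: 46,000,000 × 0.05533 × 1.090400 = NZD 2,775,264.27.
The quoted forward undervalues CZK, so borrow CZK, convert to NZD at spot, deposit the NZD at 9.04%, and buy CZK forward at 0.05553 to cover the loan.
The gap between the two covered legs is NZD 93,932.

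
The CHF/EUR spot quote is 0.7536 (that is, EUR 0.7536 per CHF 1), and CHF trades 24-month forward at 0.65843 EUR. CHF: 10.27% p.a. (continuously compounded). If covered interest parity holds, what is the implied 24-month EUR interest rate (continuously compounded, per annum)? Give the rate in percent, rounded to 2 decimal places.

T = 2 years.
CIP gives F = S · g_EUR/g_CHF, so g_EUR/g_CHF = 0.65843/0.7536 = 0.8737128.
The CHF side grows by e^(0.1027×2) = 1.2280162.
So the EUR growth factor = 1.0729335.
r = ln(1.0729335)/2 = 0.035198 → 3.52%.

3.52%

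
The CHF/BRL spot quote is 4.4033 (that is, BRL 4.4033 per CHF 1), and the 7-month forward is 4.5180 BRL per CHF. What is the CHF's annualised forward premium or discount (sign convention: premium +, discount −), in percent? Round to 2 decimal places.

+4.47%

T = 7/12 years.
Period premium: (4.5180 − 4.4033)/4.4033 = 0.0260486.
Per annum: 0.0260486 / (7/12) = 0.044655 = 4.47%.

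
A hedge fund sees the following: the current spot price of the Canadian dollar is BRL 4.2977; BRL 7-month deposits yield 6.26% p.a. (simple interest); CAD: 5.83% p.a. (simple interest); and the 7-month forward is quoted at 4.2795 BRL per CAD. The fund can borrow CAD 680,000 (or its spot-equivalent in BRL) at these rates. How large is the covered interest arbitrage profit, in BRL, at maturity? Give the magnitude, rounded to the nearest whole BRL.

BRL 20,127

T = 7/12 years.
Invest the CAD and cover forward: 680,000 × 1.034008333 × 4.2795 = BRL 3,009,026.29.
Convert at spot and invest in BRL: 680,000 × 4.2977 × 1.036516667 = BRL 3,029,153.62.
The quoted forward undervalues CAD, so borrow CAD, convert to BRL at spot, deposit the BRL at 6.26%, and buy CAD forward at 4.2795 to cover the loan.
The gap between the two covered legs is BRL 20,127.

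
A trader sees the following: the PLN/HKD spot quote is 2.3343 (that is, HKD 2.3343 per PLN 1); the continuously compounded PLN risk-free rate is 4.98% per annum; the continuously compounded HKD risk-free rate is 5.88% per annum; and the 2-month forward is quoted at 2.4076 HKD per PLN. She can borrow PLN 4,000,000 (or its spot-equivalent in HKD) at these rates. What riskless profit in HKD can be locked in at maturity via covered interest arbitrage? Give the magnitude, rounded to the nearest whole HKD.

T = 2/12 years.
Keep in PLN, deliver into the forward: 4,000,000·1.00833454·2.4076 = HKD 9,710,664.95.
Swap to HKD now, deposit: 4,000,000·2.3343·1.009848177 = HKD 9,429,154.40.
The quoted forward overvalues PLN, so borrow HKD, buy PLN at spot, deposit the PLN at 4.98%, and sell the proceeds forward at 2.4076.
Arbitrage profit = |9,710,664.95 − 9,429,154.40| = HKD 281,511.

HKD 281,511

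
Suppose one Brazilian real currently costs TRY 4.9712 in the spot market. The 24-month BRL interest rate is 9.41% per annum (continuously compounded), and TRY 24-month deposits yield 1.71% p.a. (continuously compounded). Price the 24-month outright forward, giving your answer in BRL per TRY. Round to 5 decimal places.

T = 2 years.
Growth of 1 TRY over T: e^(0.0171×2) = 1.0347915.
Growth of 1 BRL over T: e^(0.0941×2) = 1.2070749.
Forward (TRY per BRL) = 4.9712 × 1.0347915 / 1.2070749 = 4.261671.
Quoted the other way: 1/4.261671 = 0.23465 BRL per TRY.

0.23465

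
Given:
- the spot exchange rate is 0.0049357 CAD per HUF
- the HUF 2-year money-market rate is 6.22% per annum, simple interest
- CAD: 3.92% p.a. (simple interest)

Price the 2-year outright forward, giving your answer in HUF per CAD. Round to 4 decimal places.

211.2478

T = 2 years.
Growth of 1 CAD over T: 1 + 0.0392×2 = 1.078400.
Growth of 1 HUF over T: 1 + 0.0622×2 = 1.124400.
Forward (CAD per HUF) = 0.0049357 × 1.078400 / 1.124400 = 0.00473377702.
Invert for HUF per CAD: 1 / 0.00473377702 = 211.2478.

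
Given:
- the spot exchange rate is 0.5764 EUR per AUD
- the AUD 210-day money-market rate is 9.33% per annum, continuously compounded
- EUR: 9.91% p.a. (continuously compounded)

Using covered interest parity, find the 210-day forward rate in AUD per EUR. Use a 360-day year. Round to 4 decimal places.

T = 210/360 years.
Growth of 1 EUR over T: e^(0.0991×210/360) = 1.0595119.
AUD accumulates by e^(0.0933×210/360) = 1.0559333.
CIP: F = S · (grow EUR)/(grow AUD) = 0.5764 × 1.0595119/1.0559333 = 0.5783534 EUR per AUD.
Quoted the other way: 1/0.5783534 = 1.7290 AUD per EUR.

1.7290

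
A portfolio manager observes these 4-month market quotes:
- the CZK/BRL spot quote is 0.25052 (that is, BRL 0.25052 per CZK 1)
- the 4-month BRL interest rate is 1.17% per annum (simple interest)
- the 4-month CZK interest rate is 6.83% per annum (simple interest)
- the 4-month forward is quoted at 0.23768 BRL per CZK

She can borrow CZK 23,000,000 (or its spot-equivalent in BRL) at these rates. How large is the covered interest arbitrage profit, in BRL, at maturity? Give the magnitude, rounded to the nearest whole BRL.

T = 4/12 years.
Keep in CZK, deliver into the forward: 23,000,000·1.022766667·0.23768 = BRL 5,591,097.17.
Swap to BRL now, deposit: 23,000,000·0.25052·1.003900 = BRL 5,784,431.64.
The quoted forward undervalues CZK, so borrow CZK, convert to BRL at spot, deposit the BRL at 1.17%, and buy CZK forward at 0.23768 to cover the loan.
Arbitrage profit = |5,591,097.17 − 5,784,431.64| = BRL 193,334.

BRL 193,334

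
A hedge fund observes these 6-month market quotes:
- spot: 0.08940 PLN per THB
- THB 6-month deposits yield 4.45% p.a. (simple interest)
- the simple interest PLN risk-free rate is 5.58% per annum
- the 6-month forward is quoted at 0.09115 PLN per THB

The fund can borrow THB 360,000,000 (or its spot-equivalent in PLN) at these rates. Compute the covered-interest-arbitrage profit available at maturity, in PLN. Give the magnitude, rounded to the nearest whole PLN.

PLN 462,178

T = 6/12 years.
Invest the THB and cover forward: 360,000,000 × 1.022250 × 0.09115 = PLN 33,544,111.50.
Convert at spot and invest in PLN: 360,000,000 × 0.08940 × 1.027900 = PLN 33,081,933.60.
The quoted forward overvalues THB, so borrow PLN, buy THB at spot, deposit the THB at 4.45%, and sell the proceeds forward at 0.09115.
The gap between the two covered legs is PLN 462,178.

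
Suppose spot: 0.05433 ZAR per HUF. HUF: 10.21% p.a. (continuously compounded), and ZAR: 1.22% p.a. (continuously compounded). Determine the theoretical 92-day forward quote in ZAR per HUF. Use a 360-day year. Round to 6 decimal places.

0.053096

T = 92/360 years.
ZAR accumulates by e^(0.0122×92/360) = 1.0031226.
HUF growth factor: e^(0.1021×92/360) = 1.0264356.
CIP: F = S · (grow ZAR)/(grow HUF) = 0.05433 × 1.0031226/1.0264356 = 0.05309603 ZAR per HUF.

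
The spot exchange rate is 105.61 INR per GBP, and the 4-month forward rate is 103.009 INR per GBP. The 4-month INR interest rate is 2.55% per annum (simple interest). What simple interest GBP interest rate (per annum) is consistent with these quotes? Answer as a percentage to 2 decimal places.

T = 4/12 years.
By CIP, F/S equals the INR-to-GBP growth ratio: 103.009/105.61 = 0.9753717.
INR growth factor: 1 + 0.0255×4/12 = 1.008500.
That pins the GBP growth at 1.0339648.
r = (1.0339648 − 1)/(4/12) = 0.101894 → 10.19%.

10.19%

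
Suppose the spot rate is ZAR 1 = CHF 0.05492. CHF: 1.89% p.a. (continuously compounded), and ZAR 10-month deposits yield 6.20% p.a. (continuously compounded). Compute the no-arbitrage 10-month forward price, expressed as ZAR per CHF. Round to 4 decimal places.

T = 10/12 years.
CHF growth factor: e^(0.0189×10/12) = 1.01587468.
ZAR accumulates by e^(0.0620×10/12) = 1.05302468.
Forward (CHF per ZAR) = 0.05492 × 1.01587468 / 1.05302468 = 0.052982459.
Quoted the other way: 1/0.052982459 = 18.8742 ZAR per CHF.

18.8742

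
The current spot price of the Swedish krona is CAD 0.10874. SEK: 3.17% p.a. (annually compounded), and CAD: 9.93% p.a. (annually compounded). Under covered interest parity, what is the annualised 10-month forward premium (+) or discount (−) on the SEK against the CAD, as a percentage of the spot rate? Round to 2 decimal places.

T = 10/12 years.
No-arbitrage forward: 0.10874 × 1.0820903 / 1.0263477 = 0.11464584 CAD/SEK.
Annualised premium = (F − S)/S × (1/T) = (0.11464584 − 0.10874)/0.10874 ÷ (10/12) = 6.52%.

+6.52%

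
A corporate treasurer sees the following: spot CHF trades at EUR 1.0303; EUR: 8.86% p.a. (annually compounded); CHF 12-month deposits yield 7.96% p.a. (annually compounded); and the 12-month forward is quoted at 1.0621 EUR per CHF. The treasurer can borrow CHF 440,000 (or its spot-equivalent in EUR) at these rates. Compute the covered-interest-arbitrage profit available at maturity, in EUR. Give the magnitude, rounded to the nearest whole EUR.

EUR 11,026

T = 1 year.
Keep in CHF, deliver into the forward: 440,000·1.079600·1.0621 = EUR 504,522.99.
Swap to EUR now, deposit: 440,000·1.0303·1.088600 = EUR 493,497.22.
The quoted forward overvalues CHF, so borrow EUR, buy CHF at spot, deposit the CHF at 7.96%, and sell the proceeds forward at 1.0621.
Profit = 504,522.99 − 493,497.22 = EUR 11,026.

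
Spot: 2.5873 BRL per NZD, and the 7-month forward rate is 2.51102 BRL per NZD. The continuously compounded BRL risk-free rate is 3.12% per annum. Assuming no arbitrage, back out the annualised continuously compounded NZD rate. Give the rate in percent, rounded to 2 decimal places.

T = 7/12 years.
F/S = 2.51102/2.5873 = 0.9705175 = (growth of BRL) / (growth of NZD).
The BRL side grows by e^(0.0312×7/12) = 1.0183666.
So the NZD growth factor = 1.0493027.
Take logs: ln 1.0493027 / (7/12) = 0.082501, so 8.25%.

8.25%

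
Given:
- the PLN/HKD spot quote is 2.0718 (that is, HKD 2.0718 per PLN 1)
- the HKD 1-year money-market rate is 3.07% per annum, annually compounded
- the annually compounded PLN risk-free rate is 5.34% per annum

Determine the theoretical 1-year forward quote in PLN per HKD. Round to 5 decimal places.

0.49330

T = 1 year.
Growth of 1 HKD over T: (1 + 0.0307)^1 = 1.030700.
PLN accumulates by (1 + 0.0534)^1 = 1.053400.
So F = 2.0718 × 1.030700 / 1.053400 = 2.027154 (HKD/PLN).
Quoted the other way: 1/2.027154 = 0.49330 PLN per HKD.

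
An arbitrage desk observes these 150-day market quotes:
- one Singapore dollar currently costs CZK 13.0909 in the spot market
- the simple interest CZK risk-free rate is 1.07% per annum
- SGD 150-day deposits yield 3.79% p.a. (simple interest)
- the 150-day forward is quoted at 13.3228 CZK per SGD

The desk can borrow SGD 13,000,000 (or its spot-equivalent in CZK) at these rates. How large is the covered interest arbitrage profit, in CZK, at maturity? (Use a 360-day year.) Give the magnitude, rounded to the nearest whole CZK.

CZK 4,991,033

T = 150/360 years.
Invest the SGD and cover forward: 13,000,000 × 1.01579166667 × 13.3228 = CZK 175,931,459.82.
Convert at spot and invest in CZK: 13,000,000 × 13.0909 × 1.00445833333 = CZK 170,940,426.75.
The quoted forward overvalues SGD, so borrow CZK, buy SGD at spot, deposit the SGD at 3.79%, and sell the proceeds forward at 13.3228.
The gap between the two covered legs is CZK 4,991,033.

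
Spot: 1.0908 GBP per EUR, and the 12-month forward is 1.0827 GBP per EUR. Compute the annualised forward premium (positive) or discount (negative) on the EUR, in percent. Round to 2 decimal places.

T = 1 year.
Period premium: (1.0827 − 1.0908)/1.0908 = -0.0074257.
Annualise by dividing by T: -0.0074257 / 1 = -0.007426 → -0.74%.

-0.74%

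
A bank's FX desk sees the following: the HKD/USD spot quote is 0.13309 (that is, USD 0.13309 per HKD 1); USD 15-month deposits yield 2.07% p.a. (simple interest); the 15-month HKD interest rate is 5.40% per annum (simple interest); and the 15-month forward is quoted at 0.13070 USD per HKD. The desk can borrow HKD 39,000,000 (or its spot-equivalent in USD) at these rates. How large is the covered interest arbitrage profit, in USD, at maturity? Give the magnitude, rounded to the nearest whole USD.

T = 15/12 years.
Keep in HKD, deliver into the forward: 39,000,000·1.067500·0.13070 = USD 5,441,367.75.
Swap to USD now, deposit: 39,000,000·0.13309·1.025875 = USD 5,324,814.45.
The quoted forward overvalues HKD, so borrow USD, buy HKD at spot, deposit the HKD at 5.40%, and sell the proceeds forward at 0.13070.
Profit = 5,441,367.75 − 5,324,814.45 = USD 116,553.

USD 116,553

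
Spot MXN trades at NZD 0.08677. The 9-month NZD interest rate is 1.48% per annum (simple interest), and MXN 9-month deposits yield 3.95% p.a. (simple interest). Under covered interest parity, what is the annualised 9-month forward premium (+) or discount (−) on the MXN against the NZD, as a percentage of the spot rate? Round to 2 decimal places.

T = 9/12 years.
F = S · g_NZD/g_MXN = 0.08677 × 1.011100/1.029625 = 0.08520884.
(F − S)/S ÷ T = (0.08520884 − 0.08677)/0.08677/(9/12) = -0.023989 → -2.40%.

-2.40%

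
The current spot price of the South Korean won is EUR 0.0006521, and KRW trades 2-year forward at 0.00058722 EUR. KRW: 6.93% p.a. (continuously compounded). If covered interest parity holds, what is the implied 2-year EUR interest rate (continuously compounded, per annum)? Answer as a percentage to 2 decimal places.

1.69%

T = 2 years.
CIP gives F = S · g_EUR/g_KRW, so g_EUR/g_KRW = 0.00058722/0.0006521 = 0.9005061.
KRW growth factor: e^(0.0693×2) = 1.1486645.
That pins the EUR growth at 1.0343794.
r = ln(1.0343794)/2 = 0.016901 → 1.69%.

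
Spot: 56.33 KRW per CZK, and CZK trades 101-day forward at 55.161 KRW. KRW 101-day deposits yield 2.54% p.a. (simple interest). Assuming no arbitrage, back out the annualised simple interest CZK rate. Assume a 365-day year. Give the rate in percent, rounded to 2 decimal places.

10.25%

T = 101/365 years.
F/S = 55.161/56.33 = 0.9792473 = (growth of KRW) / (growth of CZK).
The KRW side grows by 1 + 0.0254×101/365 = 1.0070285.
That pins the CZK growth at 1.028370.
r = (1.028370 − 1)/(101/365) = 0.102525 → 10.25%.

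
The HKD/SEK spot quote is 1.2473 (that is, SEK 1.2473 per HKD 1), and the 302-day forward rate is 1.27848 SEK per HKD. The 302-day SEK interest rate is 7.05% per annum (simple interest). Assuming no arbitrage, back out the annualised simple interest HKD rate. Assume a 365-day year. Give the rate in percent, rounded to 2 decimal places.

3.93%

T = 302/365 years.
F/S = 1.27848/1.2473 = 1.0249980 = (growth of SEK) / (growth of HKD).
SEK growth factor: 1 + 0.0705×302/365 = 1.0583315.
Hence g_HKD = 1.0325206.
r = (1.0325206 − 1)/(302/365) = 0.039305 → 3.93%.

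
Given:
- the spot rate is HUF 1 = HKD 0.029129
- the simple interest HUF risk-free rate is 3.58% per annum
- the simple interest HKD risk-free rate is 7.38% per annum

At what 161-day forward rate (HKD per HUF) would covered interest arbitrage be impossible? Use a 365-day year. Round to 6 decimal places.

T = 161/365 years.
Growth of 1 HKD over T: 1 + 0.0738×161/365 = 1.0325529.
HUF accumulates by 1 + 0.0358×161/365 = 1.0157912.
CIP: F = S · (grow HKD)/(grow HUF) = 0.029129 × 1.0325529/1.0157912 = 0.02960966 HKD per HUF.

0.029610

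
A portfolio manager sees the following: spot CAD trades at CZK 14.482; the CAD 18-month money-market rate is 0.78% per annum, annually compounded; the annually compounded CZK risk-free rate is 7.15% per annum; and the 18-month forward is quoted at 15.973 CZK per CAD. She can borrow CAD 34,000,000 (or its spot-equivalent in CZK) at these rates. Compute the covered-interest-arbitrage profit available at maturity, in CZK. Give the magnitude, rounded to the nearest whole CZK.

CZK 3,318,824

T = 18/12 years.
Route A — deposit CAD, sell forward: 34,000,000 × 1.01172278543 × 15.973 = CZK 549,448,433.76.
Route B — convert at spot, deposit CZK: 34,000,000 × 14.482 × 1.1091448399 = CZK 546,129,609.43.
The quoted forward overvalues CAD, so borrow CZK, buy CAD at spot, deposit the CAD at 0.78%, and sell the proceeds forward at 15.973.
The gap between the two covered legs is CZK 3,318,824.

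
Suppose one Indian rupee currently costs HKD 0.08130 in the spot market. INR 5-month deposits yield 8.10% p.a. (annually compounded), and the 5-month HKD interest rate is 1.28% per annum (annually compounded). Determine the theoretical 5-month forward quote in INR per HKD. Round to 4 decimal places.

12.6387

T = 5/12 years.
Growth of 1 HKD over T: (1 + 0.0128)^(5/12) = 1.00531356.
INR accumulates by (1 + 0.0810)^(5/12) = 1.03298506.
Forward (HKD per INR) = 0.0813 × 1.00531356 / 1.03298506 = 0.079122144.
Quoted the other way: 1/0.079122144 = 12.6387 INR per HKD.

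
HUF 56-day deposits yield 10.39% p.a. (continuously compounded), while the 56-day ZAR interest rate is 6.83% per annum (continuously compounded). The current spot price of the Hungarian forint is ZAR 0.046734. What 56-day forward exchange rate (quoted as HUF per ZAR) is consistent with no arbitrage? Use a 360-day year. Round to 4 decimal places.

T = 56/360 years.
Growth of 1 ZAR over T: e^(0.0683×56/360) = 1.01068108.
HUF growth factor: e^(0.1039×56/360) = 1.01629354.
Forward (ZAR per HUF) = 0.046734 × 1.01068108 / 1.01629354 = 0.046475912.
Quoted the other way: 1/0.046475912 = 21.5165 HUF per ZAR.

21.5165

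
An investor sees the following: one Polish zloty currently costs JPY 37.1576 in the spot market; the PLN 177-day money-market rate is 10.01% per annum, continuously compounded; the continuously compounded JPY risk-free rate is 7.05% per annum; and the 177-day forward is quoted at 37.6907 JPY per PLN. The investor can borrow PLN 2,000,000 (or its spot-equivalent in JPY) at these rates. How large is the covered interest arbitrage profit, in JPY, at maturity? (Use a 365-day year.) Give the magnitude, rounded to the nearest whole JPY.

JPY 2,231,009

T = 177/365 years.
Keep in PLN, deliver into the forward: 2,000,000·1.0497390861·37.6907 = JPY 79,130,801.94.
Swap to JPY now, deposit: 2,000,000·37.1576·1.0347787867 = JPY 76,899,792.49.
The quoted forward overvalues PLN, so borrow JPY, buy PLN at spot, deposit the PLN at 10.01%, and sell the proceeds forward at 37.6907.
Profit = 79,130,801.94 − 76,899,792.49 = JPY 2,231,009.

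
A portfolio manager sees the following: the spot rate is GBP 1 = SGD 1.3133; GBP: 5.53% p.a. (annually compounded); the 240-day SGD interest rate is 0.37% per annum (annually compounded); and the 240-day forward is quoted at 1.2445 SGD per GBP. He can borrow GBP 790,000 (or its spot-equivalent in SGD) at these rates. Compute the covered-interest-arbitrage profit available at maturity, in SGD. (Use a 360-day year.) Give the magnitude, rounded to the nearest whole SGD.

T = 240/360 years.
Keep in GBP, deliver into the forward: 790,000·1.03653497·1.2445 = SGD 1,019,074.54.
Swap to SGD now, deposit: 790,000·1.3133·1.002465148 = SGD 1,040,064.61.
The quoted forward undervalues GBP, so borrow GBP, convert to SGD at spot, deposit the SGD at 0.37%, and buy GBP forward at 1.2445 to cover the loan.
Profit = 1,040,064.61 − 1,019,074.54 = SGD 20,990.

SGD 20,990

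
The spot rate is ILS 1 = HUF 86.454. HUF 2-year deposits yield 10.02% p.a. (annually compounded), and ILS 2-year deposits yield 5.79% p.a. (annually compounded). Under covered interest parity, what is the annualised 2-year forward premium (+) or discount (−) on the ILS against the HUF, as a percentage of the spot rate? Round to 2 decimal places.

T = 2 years.
CIP forward (HUF per ILS) = 86.454 × 1.210440/1.1191524 = 93.505924.
Annualised premium = (F − S)/S × (1/T) = (93.505924 − 86.454)/86.454 ÷ 2 = 4.08%.

+4.08%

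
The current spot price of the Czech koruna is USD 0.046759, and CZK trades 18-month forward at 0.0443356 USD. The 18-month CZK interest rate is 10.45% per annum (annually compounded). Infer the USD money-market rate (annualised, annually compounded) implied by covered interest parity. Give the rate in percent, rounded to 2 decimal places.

6.60%

T = 18/12 years.
CIP gives F = S · g_USD/g_CZK, so g_USD/g_CZK = 0.0443356/0.046759 = 0.9481725.
CZK growth factor: (1 + 0.1045)^(18/12) = 1.1607764.
Hence g_USD = 1.1006163.
Annualise: 1.1006163^(12/18) − 1 = 0.066000 = 6.60%.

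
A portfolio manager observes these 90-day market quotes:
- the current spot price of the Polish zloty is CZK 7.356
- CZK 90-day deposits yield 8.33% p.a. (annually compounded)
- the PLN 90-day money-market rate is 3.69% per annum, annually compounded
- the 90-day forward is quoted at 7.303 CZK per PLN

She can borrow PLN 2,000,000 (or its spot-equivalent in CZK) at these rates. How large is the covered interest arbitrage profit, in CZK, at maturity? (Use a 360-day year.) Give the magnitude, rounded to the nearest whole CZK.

CZK 270,332

T = 90/360 years.
Invest the PLN and cover forward: 2,000,000 × 1.0091000289 × 7.303 = CZK 14,738,915.02.
Convert at spot and invest in CZK: 2,000,000 × 7.356 × 1.0202043848 = CZK 15,009,246.91.
The quoted forward undervalues PLN, so borrow PLN, convert to CZK at spot, deposit the CZK at 8.33%, and buy PLN forward at 7.303 to cover the loan.
The gap between the two covered legs is CZK 270,332.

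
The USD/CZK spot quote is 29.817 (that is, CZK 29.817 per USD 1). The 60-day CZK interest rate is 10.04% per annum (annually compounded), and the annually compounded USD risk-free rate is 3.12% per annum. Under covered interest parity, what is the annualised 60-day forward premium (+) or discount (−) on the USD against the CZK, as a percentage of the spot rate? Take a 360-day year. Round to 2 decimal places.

+6.53%

T = 60/360 years.
CIP forward (CZK per USD) = 29.817 × 1.0160734/1.0051337 = 30.141523.
(F − S)/S ÷ T = (30.141523 − 29.817)/29.817/(60/360) = 0.065303 → 6.53%.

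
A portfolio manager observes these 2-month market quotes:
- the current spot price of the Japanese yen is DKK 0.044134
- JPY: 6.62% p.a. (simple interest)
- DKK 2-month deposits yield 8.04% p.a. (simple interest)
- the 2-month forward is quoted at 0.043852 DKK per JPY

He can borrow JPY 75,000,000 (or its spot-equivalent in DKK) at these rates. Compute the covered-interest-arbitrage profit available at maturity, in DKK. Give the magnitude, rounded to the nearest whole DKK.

T = 2/12 years.
Invest the JPY and cover forward: 75,000,000 × 1.011033333 × 0.043852 = DKK 3,325,187.53.
Convert at spot and invest in DKK: 75,000,000 × 0.044134 × 1.013400 = DKK 3,354,404.67.
The quoted forward undervalues JPY, so borrow JPY, convert to DKK at spot, deposit the DKK at 8.04%, and buy JPY forward at 0.043852 to cover the loan.
Arbitrage profit = |3,325,187.53 − 3,354,404.67| = DKK 29,217.

DKK 29,217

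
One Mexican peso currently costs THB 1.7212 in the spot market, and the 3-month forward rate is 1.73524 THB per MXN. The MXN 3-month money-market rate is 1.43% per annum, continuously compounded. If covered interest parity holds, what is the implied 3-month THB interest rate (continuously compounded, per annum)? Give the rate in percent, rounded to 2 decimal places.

T = 3/12 years.
CIP gives F = S · g_THB/g_MXN, so g_THB/g_MXN = 1.73524/1.7212 = 1.0081571.
MXN growth factor: e^(0.0143×3/12) = 1.0035814.
So the THB growth factor = 1.0117677.
Take logs: ln 1.0117677 / (3/12) = 0.046796, so 4.68%.

4.68%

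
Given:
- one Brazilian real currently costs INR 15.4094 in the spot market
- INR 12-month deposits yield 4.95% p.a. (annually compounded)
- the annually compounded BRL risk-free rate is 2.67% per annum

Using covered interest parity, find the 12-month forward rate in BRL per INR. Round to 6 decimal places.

0.063486

T = 1 year.
INR growth factor: (1 + 0.0495)^1 = 1.049500.
Growth of 1 BRL over T: (1 + 0.0267)^1 = 1.026700.
Forward (INR per BRL) = 15.4094 × 1.049500 / 1.026700 = 15.75160.
Quoted the other way: 1/15.75160 = 0.063486 BRL per INR.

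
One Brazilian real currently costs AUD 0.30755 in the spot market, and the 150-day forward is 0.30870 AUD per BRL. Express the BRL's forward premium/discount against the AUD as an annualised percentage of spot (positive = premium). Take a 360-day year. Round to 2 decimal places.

T = 150/360 years.
BRL trades forward at +0.37392% vs spot over the period.
×(1/T) gives 0.90% p.a.

+0.90%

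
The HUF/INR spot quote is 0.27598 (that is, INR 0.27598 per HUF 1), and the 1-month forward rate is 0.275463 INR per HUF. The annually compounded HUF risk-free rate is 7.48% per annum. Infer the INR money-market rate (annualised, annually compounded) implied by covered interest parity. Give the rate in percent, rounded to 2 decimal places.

T = 1/12 years.
By CIP, F/S equals the INR-to-HUF growth ratio: 0.275463/0.27598 = 0.9981267.
HUF growth factor: (1 + 0.0748)^(1/12) = 1.0060293.
Hence g_INR = 1.0041447.
r = 1.0041447^(12/1) − 1 = 0.050886 → 5.09%.

5.09%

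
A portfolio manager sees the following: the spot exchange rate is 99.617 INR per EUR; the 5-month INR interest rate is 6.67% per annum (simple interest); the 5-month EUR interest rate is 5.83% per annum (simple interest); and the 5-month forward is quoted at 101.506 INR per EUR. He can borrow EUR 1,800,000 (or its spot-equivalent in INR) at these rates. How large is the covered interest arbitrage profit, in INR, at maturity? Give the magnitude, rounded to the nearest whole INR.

INR 2,855,209

T = 5/12 years.
Route A — deposit EUR, sell forward: 1,800,000 × 1.02429166667 × 101.506 = INR 187,149,149.85.
Route B — convert at spot, deposit INR: 1,800,000 × 99.617 × 1.02779166667 = INR 184,293,940.43.
The quoted forward overvalues EUR, so borrow INR, buy EUR at spot, deposit the EUR at 5.83%, and sell the proceeds forward at 101.506.
Profit = 187,149,149.85 − 184,293,940.43 = INR 2,855,209.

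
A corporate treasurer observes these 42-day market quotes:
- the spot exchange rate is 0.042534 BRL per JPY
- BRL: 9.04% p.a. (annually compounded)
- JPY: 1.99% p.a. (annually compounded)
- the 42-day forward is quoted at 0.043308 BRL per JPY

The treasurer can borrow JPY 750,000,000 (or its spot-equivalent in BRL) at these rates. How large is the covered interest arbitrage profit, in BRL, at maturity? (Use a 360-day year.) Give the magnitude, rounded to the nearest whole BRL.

T = 42/360 years.
Route A — deposit JPY, sell forward: 750,000,000 × 1.0023015125 × 0.043308 = BRL 32,555,755.43.
Route B — convert at spot, deposit BRL: 750,000,000 × 0.042534 × 1.0101480155 = BRL 32,224,226.77.
The quoted forward overvalues JPY, so borrow BRL, buy JPY at spot, deposit the JPY at 1.99%, and sell the proceeds forward at 0.043308.
The gap between the two covered legs is BRL 331,529.

BRL 331,529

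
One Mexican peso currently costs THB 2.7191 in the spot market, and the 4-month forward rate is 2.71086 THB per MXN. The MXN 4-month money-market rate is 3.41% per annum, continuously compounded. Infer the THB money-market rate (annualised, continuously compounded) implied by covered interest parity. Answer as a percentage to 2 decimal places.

2.50%

T = 4/12 years.
By CIP, F/S equals the THB-to-MXN growth ratio: 2.71086/2.7191 = 0.9969696.
MXN growth factor: e^(0.0341×4/12) = 1.0114315.
That pins the THB growth at 1.0083665.
Take logs: ln 1.0083665 / (4/12) = 0.024995, so 2.50%.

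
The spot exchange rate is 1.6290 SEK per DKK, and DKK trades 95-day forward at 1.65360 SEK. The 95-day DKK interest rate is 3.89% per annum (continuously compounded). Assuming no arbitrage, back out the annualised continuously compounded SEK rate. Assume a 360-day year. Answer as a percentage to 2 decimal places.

9.57%

T = 95/360 years.
By CIP, F/S equals the SEK-to-DKK growth ratio: 1.6536/1.629 = 1.0151013.
The DKK side grows by e^(0.0389×95/360) = 1.0103181.
Hence g_SEK = 1.0255752.
Take logs: ln 1.0255752 / (95/360) = 0.095698, so 9.57%.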